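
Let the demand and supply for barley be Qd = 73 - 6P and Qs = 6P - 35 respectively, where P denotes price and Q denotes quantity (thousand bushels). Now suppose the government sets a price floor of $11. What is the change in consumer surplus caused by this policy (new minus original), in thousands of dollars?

-26

Without the control the market clears where 73 - 6P = 6P - 35, i.e. P* = 9 and Q* = 19.
The floor of 11 is above the equilibrium price 9, so it binds.
At P = 11: Qd = 73 - 6·11 = 7 and Qs = 6·11 - 35 = 31.
Consumer surplus without the control is ½ · (73/6 - 9) · 19 = 361/12.
With the floor, consumers buy 7 units at 11, so CS = ½ · (73/6 - 11) · 7 = 49/12.
Change in consumer surplus = 49/12 - 361/12 = -26.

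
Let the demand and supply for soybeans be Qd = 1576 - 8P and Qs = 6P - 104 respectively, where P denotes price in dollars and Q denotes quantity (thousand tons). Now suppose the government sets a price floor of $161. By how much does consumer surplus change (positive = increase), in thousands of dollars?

-18532

Without the control the market clears where 1576 - 8P = 6P - 104, i.e. P* = 120 and Q* = 616.
Since 161 > 120, the floor is binding.
At P = 161: Qd = 1576 - 8·161 = 288 and Qs = 6·161 - 104 = 862.
Consumer surplus without the control is ½ · (197 - 120) · 616 = 23716.
With the floor, consumers buy 288 units at 161, so CS = ½ · (197 - 161) · 288 = 5184.
Change in consumer surplus = 5184 - 23716 = -18532.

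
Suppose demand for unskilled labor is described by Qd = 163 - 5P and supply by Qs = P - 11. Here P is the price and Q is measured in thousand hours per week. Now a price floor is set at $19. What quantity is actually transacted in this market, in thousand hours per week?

In a free market, 163 - 5P = P - 11 gives the equilibrium P* = 29, Q* = 18.
Since 19 is below P* = 29, the floor does not bind and the free-market outcome prevails.

18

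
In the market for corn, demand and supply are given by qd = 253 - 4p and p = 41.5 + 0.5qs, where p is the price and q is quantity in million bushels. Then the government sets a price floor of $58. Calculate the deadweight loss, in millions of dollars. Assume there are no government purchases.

Rearranging supply gives qs = 2p - 83. Equilibrium: 253 - 4p = 2p - 83, so 336 = 6p and p* = 56, q* = 29.
The floor of 58 is above the equilibrium price 56, so it binds.
At p = 58: qd = 253 - 4·58 = 21 and qs = 2·58 - 83 = 33.
Quantity traded falls to 21. At q = 21 the demand price is (253 - 21)/4 = 58 and the supply price is (83 + 21)/2 = 52.
Deadweight loss = ½ · (58 - 52) · (29 - 21) = ½ · 6 · 8 = 24.

24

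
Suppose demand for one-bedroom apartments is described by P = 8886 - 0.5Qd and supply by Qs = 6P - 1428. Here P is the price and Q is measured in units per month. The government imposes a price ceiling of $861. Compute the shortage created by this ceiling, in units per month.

12312

Rearranging demand gives Qd = 17772 - 2P. Setting quantity demanded equal to quantity supplied, 17772 - 2P = 6P - 1428, gives P* = 2400 and Q* = 12972.
Since 861 < 2400, the ceiling is binding.
At P = 861: Qd = 17772 - 2·861 = 16050 and Qs = 6·861 - 1428 = 3738.
Shortage = Qd - Qs = 16050 - 3738 = 12312.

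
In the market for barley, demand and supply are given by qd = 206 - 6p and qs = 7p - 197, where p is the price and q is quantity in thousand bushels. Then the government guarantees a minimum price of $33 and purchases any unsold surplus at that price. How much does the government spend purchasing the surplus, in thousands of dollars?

Without the control the market clears where 206 - 6p = 7p - 197, i.e. p* = 31 and q* = 20.
The floor of 33 is above the equilibrium price 31, so it binds.
At p = 33: qd = 206 - 6·33 = 8 and qs = 7·33 - 197 = 34.
Surplus = qs - qd = 26.
Government expenditure = surplus × support price = 26 × 33 = 858.

858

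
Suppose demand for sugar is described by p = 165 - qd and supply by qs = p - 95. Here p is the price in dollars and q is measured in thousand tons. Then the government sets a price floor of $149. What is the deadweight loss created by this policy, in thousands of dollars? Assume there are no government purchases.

Rearranging demand gives qd = 165 - p. Equilibrium: 165 - p = p - 95, so 260 = 2p and p* = 130, q* = 35.
The floor of 149 is above the equilibrium price 130, so it binds.
At p = 149: qd = 165 - 149 = 16 and qs = 149 - 95 = 54.
Quantity traded falls to 16. At q = 16 the demand price is 165 - 16 = 149 and the supply price is 95 + 16 = 111.
Deadweight loss = ½ · (149 - 111) · (35 - 16) = ½ · 38 · 19 = 361.

361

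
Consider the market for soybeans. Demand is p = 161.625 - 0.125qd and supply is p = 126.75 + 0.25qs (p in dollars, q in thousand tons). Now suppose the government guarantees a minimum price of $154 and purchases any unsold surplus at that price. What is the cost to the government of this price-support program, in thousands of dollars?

Rearranging demand gives qd = 1293 - 8p; rearranging supply gives qs = 4p - 507. Without the control the market clears where 1293 - 8p = 4p - 507, i.e. p* = 150 and q* = 93.
Because the floor (154) lies above the market-clearing price, it is binding.
At p = 154: qd = 1293 - 8·154 = 61 and qs = 4·154 - 507 = 109.
Surplus = qs - qd = 48.
Government expenditure = surplus × support price = 48 × 154 = 7392.

7392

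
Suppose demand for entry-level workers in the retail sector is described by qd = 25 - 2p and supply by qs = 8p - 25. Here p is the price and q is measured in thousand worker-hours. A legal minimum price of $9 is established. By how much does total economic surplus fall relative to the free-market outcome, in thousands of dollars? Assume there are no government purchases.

20

In a free market, 25 - 2p = 8p - 25 gives the equilibrium p* = 5, q* = 15.
Since 9 > 5, the floor is binding.
At p = 9: qd = 25 - 2·9 = 7 and qs = 8·9 - 25 = 47.
Quantity traded falls to 7. At q = 7 the demand price is (25 - 7)/2 = 9 and the supply price is (25 + 7)/8 = 4.
Deadweight loss = ½ · (9 - 4) · (15 - 7) = ½ · 5 · 8 = 20.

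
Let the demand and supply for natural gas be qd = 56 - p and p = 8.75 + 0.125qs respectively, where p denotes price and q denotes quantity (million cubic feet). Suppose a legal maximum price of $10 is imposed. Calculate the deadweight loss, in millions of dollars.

Rearranging supply gives qs = 8p - 70. Equilibrium: 56 - p = 8p - 70, so 126 = 9p and p* = 14, q* = 42.
Because the ceiling (10) lies below the market-clearing price, it is binding.
At p = 10: qd = 56 - 10 = 46 and qs = 8·10 - 70 = 10.
Quantity traded falls to 10. At q = 10 the demand price is 56 - 10 = 46 and the supply price is (70 + 10)/8 = 10.
Deadweight loss = ½ · (46 - 10) · (42 - 10) = ½ · 36 · 32 = 576.

576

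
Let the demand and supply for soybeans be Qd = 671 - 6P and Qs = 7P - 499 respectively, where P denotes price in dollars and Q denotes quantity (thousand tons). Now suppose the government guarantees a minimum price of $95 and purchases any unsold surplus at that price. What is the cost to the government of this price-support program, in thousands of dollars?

Setting quantity demanded equal to quantity supplied, 671 - 6P = 7P - 499, gives P* = 90 and Q* = 131.
The floor of 95 is above the equilibrium price 90, so it binds.
At P = 95: Qd = 671 - 6·95 = 101 and Qs = 7·95 - 499 = 166.
Surplus = Qs - Qd = 65.
Government expenditure = surplus × support price = 65 × 95 = 6175.

6175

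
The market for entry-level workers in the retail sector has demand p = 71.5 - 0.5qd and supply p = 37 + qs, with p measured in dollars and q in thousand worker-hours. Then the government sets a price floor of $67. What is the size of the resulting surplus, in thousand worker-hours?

21

Rearranging demand gives qd = 143 - 2p; rearranging supply gives qs = p - 37. Without the control the market clears where 143 - 2p = p - 37, i.e. p* = 60 and q* = 23.
Because the floor (67) lies above the market-clearing price, it is binding.
At p = 67: qd = 143 - 2·67 = 9 and qs = 67 - 37 = 30.
Surplus = qs - qd = 30 - 9 = 21.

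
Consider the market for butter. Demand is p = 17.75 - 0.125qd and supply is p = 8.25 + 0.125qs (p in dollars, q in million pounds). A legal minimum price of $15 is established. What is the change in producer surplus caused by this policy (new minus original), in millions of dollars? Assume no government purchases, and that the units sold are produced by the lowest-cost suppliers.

28

Rearranging demand gives qd = 142 - 8p; rearranging supply gives qs = 8p - 66. Setting quantity demanded equal to quantity supplied, 142 - 8p = 8p - 66, gives p* = 13 and q* = 38.
Because the floor (15) lies above the market-clearing price, it is binding.
At p = 15: qd = 142 - 8·15 = 22 and qs = 8·15 - 66 = 54.
Producer surplus without the control is ½ · (13 - 8.25) · 38 = 90.25.
With the floor, 22 units are sold at 15. The supply price at q = 22 is 11, so PS = ½ · [(15 - 8.25) + (15 - 11)] · 22 = 118.25.
Change in producer surplus = 118.25 - 90.25 = 28.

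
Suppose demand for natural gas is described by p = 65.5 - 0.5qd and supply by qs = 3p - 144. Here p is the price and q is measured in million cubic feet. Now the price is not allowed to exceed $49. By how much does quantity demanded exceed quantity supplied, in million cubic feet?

Rearranging demand gives qd = 131 - 2p. Without the control the market clears where 131 - 2p = 3p - 144, i.e. p* = 55 and q* = 21.
Since 49 < 55, the ceiling is binding.
At p = 49: qd = 131 - 2·49 = 33 and qs = 3·49 - 144 = 3.
Shortage = qd - qs = 33 - 3 = 30.

30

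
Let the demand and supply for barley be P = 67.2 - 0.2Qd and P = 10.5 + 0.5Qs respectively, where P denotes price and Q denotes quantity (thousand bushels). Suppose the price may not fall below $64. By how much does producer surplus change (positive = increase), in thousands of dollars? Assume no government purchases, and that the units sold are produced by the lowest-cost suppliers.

Rearranging demand gives Qd = 336 - 5P; rearranging supply gives Qs = 2P - 21. Equilibrium: 336 - 5P = 2P - 21, so 357 = 7P and P* = 51, Q* = 81.
Since 64 > 51, the floor is binding.
At P = 64: Qd = 336 - 5·64 = 16 and Qs = 2·64 - 21 = 107.
Producer surplus without the control is ½ · (51 - 10.5) · 81 = 1640.25.
With the floor, 16 units are sold at 64. The supply price at Q = 16 is 18.5, so PS = ½ · [(64 - 10.5) + (64 - 18.5)] · 16 = 792.
Change in producer surplus = 792 - 1640.25 = -848.25.

-848.25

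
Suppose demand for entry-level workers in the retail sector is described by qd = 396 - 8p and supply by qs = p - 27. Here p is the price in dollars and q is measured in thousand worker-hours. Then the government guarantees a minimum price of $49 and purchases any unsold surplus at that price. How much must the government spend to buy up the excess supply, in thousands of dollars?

882

In a free market, 396 - 8p = p - 27 gives the equilibrium p* = 47, q* = 20.
Because the floor (49) lies above the market-clearing price, it is binding.
At p = 49: qd = 396 - 8·49 = 4 and qs = 49 - 27 = 22.
Surplus = qs - qd = 18.
Government expenditure = surplus × support price = 18 × 49 = 882.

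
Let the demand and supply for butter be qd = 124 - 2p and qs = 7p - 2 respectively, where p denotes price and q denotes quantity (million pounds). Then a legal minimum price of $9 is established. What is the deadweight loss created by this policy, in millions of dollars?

In a free market, 124 - 2p = 7p - 2 gives the equilibrium p* = 14, q* = 96.
The floor of 9 is below the equilibrium price 14, so it is not binding; the market clears at p* = 14, q* = 96.
Since the control does not bind, no trades are prevented and deadweight loss is zero.

0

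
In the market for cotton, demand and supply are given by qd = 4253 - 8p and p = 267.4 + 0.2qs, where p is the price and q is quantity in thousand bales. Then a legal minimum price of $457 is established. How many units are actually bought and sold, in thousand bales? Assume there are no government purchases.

Rearranging supply gives qs = 5p - 1337. Setting quantity demanded equal to quantity supplied, 4253 - 8p = 5p - 1337, gives p* = 430 and q* = 813.
The floor of 457 is above the equilibrium price 430, so it binds.
At p = 457: qd = 4253 - 8·457 = 597 and qs = 5·457 - 1337 = 948.
The quantity actually transacted is the short side, demand: 597.

597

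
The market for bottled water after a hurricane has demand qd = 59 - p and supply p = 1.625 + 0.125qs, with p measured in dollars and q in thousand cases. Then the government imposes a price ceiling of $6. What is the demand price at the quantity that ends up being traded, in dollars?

24

Rearranging supply gives qs = 8p - 13. Without the control the market clears where 59 - p = 8p - 13, i.e. p* = 8 and q* = 51.
Because the ceiling (6) lies below the market-clearing price, it is binding.
At p = 6: qd = 59 - 6 = 53 and qs = 8·6 - 13 = 35.
Only 35 units reach the market. On the demand curve, the marginal buyer's willingness to pay at q = 35 is (59 - 35) = 24.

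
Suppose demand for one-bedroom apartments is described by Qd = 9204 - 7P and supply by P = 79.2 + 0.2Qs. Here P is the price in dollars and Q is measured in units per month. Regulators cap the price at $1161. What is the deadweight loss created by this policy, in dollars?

0

Rearranging supply gives Qs = 5P - 396. Without the control the market clears where 9204 - 7P = 5P - 396, i.e. P* = 800 and Q* = 3604.
The ceiling of 1161 is above the equilibrium price 800, so it is not binding; the market clears at P* = 800, Q* = 3604.
Since the control does not bind, no trades are prevented and deadweight loss is zero.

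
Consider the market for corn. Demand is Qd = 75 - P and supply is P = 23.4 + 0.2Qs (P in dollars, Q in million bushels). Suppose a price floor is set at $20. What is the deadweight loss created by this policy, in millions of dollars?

0

Rearranging supply gives Qs = 5P - 117. Setting quantity demanded equal to quantity supplied, 75 - P = 5P - 117, gives P* = 32 and Q* = 43.
Since 20 is below P* = 32, the floor does not bind and the free-market outcome prevails.
Since the control does not bind, no trades are prevented and deadweight loss is zero.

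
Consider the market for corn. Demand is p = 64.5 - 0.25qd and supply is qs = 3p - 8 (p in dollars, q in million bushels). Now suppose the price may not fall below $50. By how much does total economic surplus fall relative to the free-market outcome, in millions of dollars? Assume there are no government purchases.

672

Rearranging demand gives qd = 258 - 4p. In a free market, 258 - 4p = 3p - 8 gives the equilibrium p* = 38, q* = 106.
The floor of 50 is above the equilibrium price 38, so it binds.
At p = 50: qd = 258 - 4·50 = 58 and qs = 3·50 - 8 = 142.
Quantity traded falls to 58. At q = 58 the demand price is (258 - 58)/4 = 50 and the supply price is (8 + 58)/3 = 22.
Deadweight loss = ½ · (50 - 22) · (106 - 58) = ½ · 28 · 48 = 672.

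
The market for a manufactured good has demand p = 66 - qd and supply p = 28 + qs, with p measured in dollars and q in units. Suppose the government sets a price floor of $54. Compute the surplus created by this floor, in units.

Rearranging demand gives qd = 66 - p; rearranging supply gives qs = p - 28. Without the control the market clears where 66 - p = p - 28, i.e. p* = 47 and q* = 19.
Since 54 > 47, the floor is binding.
At p = 54: qd = 66 - 54 = 12 and qs = 54 - 28 = 26.
Surplus = qs - qd = 26 - 12 = 14.

14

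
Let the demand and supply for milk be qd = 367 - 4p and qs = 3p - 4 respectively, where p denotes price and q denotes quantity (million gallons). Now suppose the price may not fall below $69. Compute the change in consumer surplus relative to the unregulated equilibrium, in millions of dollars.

Without the control the market clears where 367 - 4p = 3p - 4, i.e. p* = 53 and q* = 155.
Since 69 > 53, the floor is binding.
At p = 69: qd = 367 - 4·69 = 91 and qs = 3·69 - 4 = 203.
Consumer surplus without the control is ½ · (91.75 - 53) · 155 = 3003.125.
With the floor, consumers buy 91 units at 69, so CS = ½ · (91.75 - 69) · 91 = 1035.125.
Change in consumer surplus = 1035.125 - 3003.125 = -1968.

-1968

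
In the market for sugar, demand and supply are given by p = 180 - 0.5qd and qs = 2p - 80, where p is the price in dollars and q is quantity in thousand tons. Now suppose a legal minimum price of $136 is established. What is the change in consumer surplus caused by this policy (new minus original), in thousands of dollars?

-2964

Rearranging demand gives qd = 360 - 2p. In a free market, 360 - 2p = 2p - 80 gives the equilibrium p* = 110, q* = 140.
Since 136 > 110, the floor is binding.
At p = 136: qd = 360 - 2·136 = 88 and qs = 2·136 - 80 = 192.
Consumer surplus without the control is ½ · (180 - 110) · 140 = 4900.
With the floor, consumers buy 88 units at 136, so CS = ½ · (180 - 136) · 88 = 1936.
Change in consumer surplus = 1936 - 4900 = -2964.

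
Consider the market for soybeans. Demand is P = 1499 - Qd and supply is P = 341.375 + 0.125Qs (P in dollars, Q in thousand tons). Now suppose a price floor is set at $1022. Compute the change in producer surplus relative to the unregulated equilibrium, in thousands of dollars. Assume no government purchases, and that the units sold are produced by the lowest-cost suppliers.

244260

Rearranging demand gives Qd = 1499 - P; rearranging supply gives Qs = 8P - 2731. Equilibrium: 1499 - P = 8P - 2731, so 4230 = 9P and P* = 470, Q* = 1029.
Since 1022 > 470, the floor is binding.
At P = 1022: Qd = 1499 - 1022 = 477 and Qs = 8·1022 - 2731 = 5445.
Producer surplus without the control is ½ · (470 - 341.375) · 1029 = 66177.5625.
With the floor, 477 units are sold at 1022. The supply price at Q = 477 is 401, so PS = ½ · [(1022 - 341.375) + (1022 - 401)] · 477 = 310437.5625.
Change in producer surplus = 310437.5625 - 66177.5625 = 244260.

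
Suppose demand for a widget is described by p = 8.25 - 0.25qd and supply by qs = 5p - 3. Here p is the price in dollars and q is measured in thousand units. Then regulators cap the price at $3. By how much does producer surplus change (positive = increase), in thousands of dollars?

Rearranging demand gives qd = 33 - 4p. Setting quantity demanded equal to quantity supplied, 33 - 4p = 5p - 3, gives p* = 4 and q* = 17.
Because the ceiling (3) lies below the market-clearing price, it is binding.
At p = 3: qd = 33 - 4·3 = 21 and qs = 5·3 - 3 = 12.
Producer surplus without the control is ½ · (4 - 0.6) · 17 = 28.9.
With the ceiling, producers sell 12 units at 3, so PS = ½ · (3 - 0.6) · 12 = 14.4.
Change in producer surplus = 14.4 - 28.9 = -14.5.

-14.5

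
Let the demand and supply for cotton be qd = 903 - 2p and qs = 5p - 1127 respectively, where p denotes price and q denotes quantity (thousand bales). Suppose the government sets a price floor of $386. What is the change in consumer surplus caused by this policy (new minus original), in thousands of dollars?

Equilibrium: 903 - 2p = 5p - 1127, so 2030 = 7p and p* = 290, q* = 323.
The floor of 386 is above the equilibrium price 290, so it binds.
At p = 386: qd = 903 - 2·386 = 131 and qs = 5·386 - 1127 = 803.
Consumer surplus without the control is ½ · (451.5 - 290) · 323 = 26082.25.
With the floor, consumers buy 131 units at 386, so CS = ½ · (451.5 - 386) · 131 = 4290.25.
Change in consumer surplus = 4290.25 - 26082.25 = -21792.

-21792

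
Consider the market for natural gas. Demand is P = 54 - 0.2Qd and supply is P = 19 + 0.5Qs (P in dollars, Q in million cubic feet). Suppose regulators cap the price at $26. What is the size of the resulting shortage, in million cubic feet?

126

Rearranging demand gives Qd = 270 - 5P; rearranging supply gives Qs = 2P - 38. In a free market, 270 - 5P = 2P - 38 gives the equilibrium P* = 44, Q* = 50.
Because the ceiling (26) lies below the market-clearing price, it is binding.
At P = 26: Qd = 270 - 5·26 = 140 and Qs = 2·26 - 38 = 14.
Shortage = Qd - Qs = 140 - 14 = 126.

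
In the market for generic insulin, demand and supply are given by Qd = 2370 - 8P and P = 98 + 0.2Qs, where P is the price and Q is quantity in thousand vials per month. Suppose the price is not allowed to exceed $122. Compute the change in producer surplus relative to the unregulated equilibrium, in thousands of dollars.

-35770

Rearranging supply gives Qs = 5P - 490. Without the control the market clears where 2370 - 8P = 5P - 490, i.e. P* = 220 and Q* = 610.
Since 122 < 220, the ceiling is binding.
At P = 122: Qd = 2370 - 8·122 = 1394 and Qs = 5·122 - 490 = 120.
Producer surplus without the control is ½ · (220 - 98) · 610 = 37210.
With the ceiling, producers sell 120 units at 122, so PS = ½ · (122 - 98) · 120 = 1440.
Change in producer surplus = 1440 - 37210 = -35770.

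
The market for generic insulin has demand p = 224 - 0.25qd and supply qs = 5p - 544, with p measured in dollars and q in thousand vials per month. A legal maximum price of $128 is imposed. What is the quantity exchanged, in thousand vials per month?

96

Rearranging demand gives qd = 896 - 4p. Equilibrium: 896 - 4p = 5p - 544, so 1440 = 9p and p* = 160, q* = 256.
Since 128 < 160, the ceiling is binding.
At p = 128: qd = 896 - 4·128 = 384 and qs = 5·128 - 544 = 96.
The quantity actually transacted is the short side, supply: 96.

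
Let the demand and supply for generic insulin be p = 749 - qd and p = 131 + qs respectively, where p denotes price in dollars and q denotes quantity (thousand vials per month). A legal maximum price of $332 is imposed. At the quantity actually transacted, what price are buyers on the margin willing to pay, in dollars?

548

Rearranging demand gives qd = 749 - p; rearranging supply gives qs = p - 131. Equilibrium: 749 - p = p - 131, so 880 = 2p and p* = 440, q* = 309.
The ceiling of 332 is below the equilibrium price 440, so it binds.
At p = 332: qd = 749 - 332 = 417 and qs = 332 - 131 = 201.
Only 201 units reach the market. On the demand curve, the marginal buyer's willingness to pay at q = 201 is (749 - 201) = 548.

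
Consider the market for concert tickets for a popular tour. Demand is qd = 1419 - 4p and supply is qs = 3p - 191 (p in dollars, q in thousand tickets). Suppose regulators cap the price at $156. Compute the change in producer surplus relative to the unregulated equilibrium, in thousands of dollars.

Setting quantity demanded equal to quantity supplied, 1419 - 4p = 3p - 191, gives p* = 230 and q* = 499.
Because the ceiling (156) lies below the market-clearing price, it is binding.
At p = 156: qd = 1419 - 4·156 = 795 and qs = 3·156 - 191 = 277.
Producer surplus without the control is ½ · (230 - 191/3) · 499 = 249001/6.
With the ceiling, producers sell 277 units at 156, so PS = ½ · (156 - 191/3) · 277 = 76729/6.
Change in producer surplus = 76729/6 - 249001/6 = -28712.

-28712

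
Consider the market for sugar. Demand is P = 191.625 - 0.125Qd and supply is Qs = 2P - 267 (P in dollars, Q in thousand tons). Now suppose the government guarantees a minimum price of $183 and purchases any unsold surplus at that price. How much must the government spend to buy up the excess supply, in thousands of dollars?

Rearranging demand gives Qd = 1533 - 8P. In a free market, 1533 - 8P = 2P - 267 gives the equilibrium P* = 180, Q* = 93.
The floor of 183 is above the equilibrium price 180, so it binds.
At P = 183: Qd = 1533 - 8·183 = 69 and Qs = 2·183 - 267 = 99.
Surplus = Qs - Qd = 30.
Government expenditure = surplus × support price = 30 × 183 = 5490.

5490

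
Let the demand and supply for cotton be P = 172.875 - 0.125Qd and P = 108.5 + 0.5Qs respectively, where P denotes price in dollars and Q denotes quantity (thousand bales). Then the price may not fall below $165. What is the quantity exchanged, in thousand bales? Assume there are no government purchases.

63

Rearranging demand gives Qd = 1383 - 8P; rearranging supply gives Qs = 2P - 217. Without the control the market clears where 1383 - 8P = 2P - 217, i.e. P* = 160 and Q* = 103.
Since 165 > 160, the floor is binding.
At P = 165: Qd = 1383 - 8·165 = 63 and Qs = 2·165 - 217 = 113.
The quantity actually transacted is the short side, demand: 63.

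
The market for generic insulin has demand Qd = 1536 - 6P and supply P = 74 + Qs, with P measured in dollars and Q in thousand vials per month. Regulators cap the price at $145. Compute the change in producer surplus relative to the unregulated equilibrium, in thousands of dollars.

-9647.5

Rearranging supply gives Qs = P - 74. In a free market, 1536 - 6P = P - 74 gives the equilibrium P* = 230, Q* = 156.
The ceiling of 145 is below the equilibrium price 230, so it binds.
At P = 145: Qd = 1536 - 6·145 = 666 and Qs = 145 - 74 = 71.
Producer surplus without the control is ½ · (230 - 74) · 156 = 12168.
With the ceiling, producers sell 71 units at 145, so PS = ½ · (145 - 74) · 71 = 2520.5.
Change in producer surplus = 2520.5 - 12168 = -9647.5.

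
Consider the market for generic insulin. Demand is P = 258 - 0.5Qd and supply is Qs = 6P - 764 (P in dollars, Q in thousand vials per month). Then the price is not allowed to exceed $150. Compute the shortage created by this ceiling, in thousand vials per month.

80

Rearranging demand gives Qd = 516 - 2P. In a free market, 516 - 2P = 6P - 764 gives the equilibrium P* = 160, Q* = 196.
Because the ceiling (150) lies below the market-clearing price, it is binding.
At P = 150: Qd = 516 - 2·150 = 216 and Qs = 6·150 - 764 = 136.
Shortage = Qd - Qs = 216 - 136 = 80.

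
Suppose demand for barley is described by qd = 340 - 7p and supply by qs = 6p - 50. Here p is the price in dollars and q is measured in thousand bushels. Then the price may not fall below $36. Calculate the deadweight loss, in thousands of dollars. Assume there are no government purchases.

Without the control the market clears where 340 - 7p = 6p - 50, i.e. p* = 30 and q* = 130.
Because the floor (36) lies above the market-clearing price, it is binding.
At p = 36: qd = 340 - 7·36 = 88 and qs = 6·36 - 50 = 166.
Quantity traded falls to 88. At q = 88 the demand price is (340 - 88)/7 = 36 and the supply price is (50 + 88)/6 = 23.
Deadweight loss = ½ · (36 - 23) · (130 - 88) = ½ · 13 · 42 = 273.

273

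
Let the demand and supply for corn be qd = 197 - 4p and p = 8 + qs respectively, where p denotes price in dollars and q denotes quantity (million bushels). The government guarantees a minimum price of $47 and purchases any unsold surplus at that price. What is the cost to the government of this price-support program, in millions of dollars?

Rearranging supply gives qs = p - 8. Setting quantity demanded equal to quantity supplied, 197 - 4p = p - 8, gives p* = 41 and q* = 33.
The floor of 47 is above the equilibrium price 41, so it binds.
At p = 47: qd = 197 - 4·47 = 9 and qs = 47 - 8 = 39.
Surplus = qs - qd = 30.
Government expenditure = surplus × support price = 30 × 47 = 1410.

1410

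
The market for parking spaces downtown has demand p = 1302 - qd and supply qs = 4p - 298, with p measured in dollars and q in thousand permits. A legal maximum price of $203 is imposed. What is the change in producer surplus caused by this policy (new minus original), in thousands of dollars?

-87516

Rearranging demand gives qd = 1302 - p. Setting quantity demanded equal to quantity supplied, 1302 - p = 4p - 298, gives p* = 320 and q* = 982.
Since 203 < 320, the ceiling is binding.
At p = 203: qd = 1302 - 203 = 1099 and qs = 4·203 - 298 = 514.
Producer surplus without the control is ½ · (320 - 74.5) · 982 = 120540.5.
With the ceiling, producers sell 514 units at 203, so PS = ½ · (203 - 74.5) · 514 = 33024.5.
Change in producer surplus = 33024.5 - 120540.5 = -87516.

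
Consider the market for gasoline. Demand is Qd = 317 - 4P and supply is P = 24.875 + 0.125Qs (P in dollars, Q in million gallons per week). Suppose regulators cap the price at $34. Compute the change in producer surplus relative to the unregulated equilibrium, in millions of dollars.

Rearranging supply gives Qs = 8P - 199. In a free market, 317 - 4P = 8P - 199 gives the equilibrium P* = 43, Q* = 145.
The ceiling of 34 is below the equilibrium price 43, so it binds.
At P = 34: Qd = 317 - 4·34 = 181 and Qs = 8·34 - 199 = 73.
Producer surplus without the control is ½ · (43 - 24.875) · 145 = 1314.0625.
With the ceiling, producers sell 73 units at 34, so PS = ½ · (34 - 24.875) · 73 = 333.0625.
Change in producer surplus = 333.0625 - 1314.0625 = -981.

-981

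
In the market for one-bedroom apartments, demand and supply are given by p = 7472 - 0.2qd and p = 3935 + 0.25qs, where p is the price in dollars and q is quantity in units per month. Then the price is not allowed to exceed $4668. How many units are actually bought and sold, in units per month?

2932

Rearranging demand gives qd = 37360 - 5p; rearranging supply gives qs = 4p - 15740. In a free market, 37360 - 5p = 4p - 15740 gives the equilibrium p* = 5900, q* = 7860.
The ceiling of 4668 is below the equilibrium price 5900, so it binds.
At p = 4668: qd = 37360 - 5·4668 = 14020 and qs = 4·4668 - 15740 = 2932.
The quantity actually transacted is the short side, supply: 2932.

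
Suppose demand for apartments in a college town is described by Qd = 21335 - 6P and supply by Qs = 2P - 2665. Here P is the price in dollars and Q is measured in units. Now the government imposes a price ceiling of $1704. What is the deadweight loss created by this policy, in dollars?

Equilibrium: 21335 - 6P = 2P - 2665, so 24000 = 8P and P* = 3000, Q* = 3335.
Since 1704 < 3000, the ceiling is binding.
At P = 1704: Qd = 21335 - 6·1704 = 11111 and Qs = 2·1704 - 2665 = 743.
Quantity traded falls to 743. At Q = 743 the demand price is (21335 - 743)/6 = 3432 and the supply price is (2665 + 743)/2 = 1704.
Deadweight loss = ½ · (3432 - 1704) · (3335 - 743) = ½ · 1728 · 2592 = 2239488.

2239488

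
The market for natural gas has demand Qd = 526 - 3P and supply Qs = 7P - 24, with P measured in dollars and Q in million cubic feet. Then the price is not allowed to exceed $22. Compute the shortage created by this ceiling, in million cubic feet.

In a free market, 526 - 3P = 7P - 24 gives the equilibrium P* = 55, Q* = 361.
Because the ceiling (22) lies below the market-clearing price, it is binding.
At P = 22: Qd = 526 - 3·22 = 460 and Qs = 7·22 - 24 = 130.
Shortage = Qd - Qs = 460 - 130 = 330.

330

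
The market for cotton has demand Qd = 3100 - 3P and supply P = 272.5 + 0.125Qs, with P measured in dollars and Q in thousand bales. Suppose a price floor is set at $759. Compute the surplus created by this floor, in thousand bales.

Rearranging supply gives Qs = 8P - 2180. In a free market, 3100 - 3P = 8P - 2180 gives the equilibrium P* = 480, Q* = 1660.
Because the floor (759) lies above the market-clearing price, it is binding.
At P = 759: Qd = 3100 - 3·759 = 823 and Qs = 8·759 - 2180 = 3892.
Surplus = Qs - Qd = 3892 - 823 = 3069.

3069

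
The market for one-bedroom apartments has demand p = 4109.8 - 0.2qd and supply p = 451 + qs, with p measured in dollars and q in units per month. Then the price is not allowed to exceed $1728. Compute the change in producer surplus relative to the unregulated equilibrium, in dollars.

-3832836

Rearranging demand gives qd = 20549 - 5p; rearranging supply gives qs = p - 451. In a free market, 20549 - 5p = p - 451 gives the equilibrium p* = 3500, q* = 3049.
Since 1728 < 3500, the ceiling is binding.
At p = 1728: qd = 20549 - 5·1728 = 11909 and qs = 1728 - 451 = 1277.
Producer surplus without the control is ½ · (3500 - 451) · 3049 = 4648200.5.
With the ceiling, producers sell 1277 units at 1728, so PS = ½ · (1728 - 451) · 1277 = 815364.5.
Change in producer surplus = 815364.5 - 4648200.5 = -3832836.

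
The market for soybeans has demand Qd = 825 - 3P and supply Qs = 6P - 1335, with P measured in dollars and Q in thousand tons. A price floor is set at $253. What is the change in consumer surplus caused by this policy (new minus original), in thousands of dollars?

Setting quantity demanded equal to quantity supplied, 825 - 3P = 6P - 1335, gives P* = 240 and Q* = 105.
The floor of 253 is above the equilibrium price 240, so it binds.
At P = 253: Qd = 825 - 3·253 = 66 and Qs = 6·253 - 1335 = 183.
Consumer surplus without the control is ½ · (275 - 240) · 105 = 1837.5.
With the floor, consumers buy 66 units at 253, so CS = ½ · (275 - 253) · 66 = 726.
Change in consumer surplus = 726 - 1837.5 = -1111.5.

-1111.5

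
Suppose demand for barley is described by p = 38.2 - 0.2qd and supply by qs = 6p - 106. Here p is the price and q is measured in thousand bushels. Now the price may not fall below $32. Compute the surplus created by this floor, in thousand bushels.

55

Rearranging demand gives qd = 191 - 5p. Without the control the market clears where 191 - 5p = 6p - 106, i.e. p* = 27 and q* = 56.
The floor of 32 is above the equilibrium price 27, so it binds.
At p = 32: qd = 191 - 5·32 = 31 and qs = 6·32 - 106 = 86.
Surplus = qs - qd = 86 - 31 = 55.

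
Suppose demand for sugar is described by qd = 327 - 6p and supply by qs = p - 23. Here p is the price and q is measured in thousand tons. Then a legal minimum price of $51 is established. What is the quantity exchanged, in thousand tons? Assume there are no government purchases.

21

In a free market, 327 - 6p = p - 23 gives the equilibrium p* = 50, q* = 27.
The floor of 51 is above the equilibrium price 50, so it binds.
At p = 51: qd = 327 - 6·51 = 21 and qs = 51 - 23 = 28.
The quantity actually transacted is the short side, demand: 21.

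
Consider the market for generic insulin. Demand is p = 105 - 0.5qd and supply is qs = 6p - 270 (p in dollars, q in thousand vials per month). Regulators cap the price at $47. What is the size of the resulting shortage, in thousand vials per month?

104

Rearranging demand gives qd = 210 - 2p. Setting quantity demanded equal to quantity supplied, 210 - 2p = 6p - 270, gives p* = 60 and q* = 90.
Because the ceiling (47) lies below the market-clearing price, it is binding.
At p = 47: qd = 210 - 2·47 = 116 and qs = 6·47 - 270 = 12.
Shortage = qd - qs = 116 - 12 = 104.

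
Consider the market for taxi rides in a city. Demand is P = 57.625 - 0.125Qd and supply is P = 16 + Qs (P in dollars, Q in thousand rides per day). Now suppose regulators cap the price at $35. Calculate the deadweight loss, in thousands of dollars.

Rearranging demand gives Qd = 461 - 8P; rearranging supply gives Qs = P - 16. Without the control the market clears where 461 - 8P = P - 16, i.e. P* = 53 and Q* = 37.
Since 35 < 53, the ceiling is binding.
At P = 35: Qd = 461 - 8·35 = 181 and Qs = 35 - 16 = 19.
Quantity traded falls to 19. At Q = 19 the demand price is (461 - 19)/8 = 55.25 and the supply price is 16 + 19 = 35.
Deadweight loss = ½ · (55.25 - 35) · (37 - 19) = ½ · 20.25 · 18 = 182.25.

182.25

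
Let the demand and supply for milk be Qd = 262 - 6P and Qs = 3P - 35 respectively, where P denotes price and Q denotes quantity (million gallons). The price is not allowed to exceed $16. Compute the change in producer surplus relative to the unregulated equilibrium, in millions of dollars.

-654.5

Equilibrium: 262 - 6P = 3P - 35, so 297 = 9P and P* = 33, Q* = 64.
Because the ceiling (16) lies below the market-clearing price, it is binding.
At P = 16: Qd = 262 - 6·16 = 166 and Qs = 3·16 - 35 = 13.
Producer surplus without the control is ½ · (33 - 35/3) · 64 = 2048/3.
With the ceiling, producers sell 13 units at 16, so PS = ½ · (16 - 35/3) · 13 = 169/6.
Change in producer surplus = 169/6 - 2048/3 = -654.5.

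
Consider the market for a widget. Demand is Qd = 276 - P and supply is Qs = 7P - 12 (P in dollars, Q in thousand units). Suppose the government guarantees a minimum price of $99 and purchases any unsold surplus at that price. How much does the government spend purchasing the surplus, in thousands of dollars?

Setting quantity demanded equal to quantity supplied, 276 - P = 7P - 12, gives P* = 36 and Q* = 240.
Because the floor (99) lies above the market-clearing price, it is binding.
At P = 99: Qd = 276 - 99 = 177 and Qs = 7·99 - 12 = 681.
Surplus = Qs - Qd = 504.
Government expenditure = surplus × support price = 504 × 99 = 49896.

49896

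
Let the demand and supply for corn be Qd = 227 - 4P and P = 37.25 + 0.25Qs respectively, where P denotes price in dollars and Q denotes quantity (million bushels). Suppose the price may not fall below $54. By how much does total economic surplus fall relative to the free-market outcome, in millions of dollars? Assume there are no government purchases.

196

Rearranging supply gives Qs = 4P - 149. Setting quantity demanded equal to quantity supplied, 227 - 4P = 4P - 149, gives P* = 47 and Q* = 39.
Since 54 > 47, the floor is binding.
At P = 54: Qd = 227 - 4·54 = 11 and Qs = 4·54 - 149 = 67.
Quantity traded falls to 11. At Q = 11 the demand price is (227 - 11)/4 = 54 and the supply price is (149 + 11)/4 = 40.
Deadweight loss = ½ · (54 - 40) · (39 - 11) = ½ · 14 · 28 = 196.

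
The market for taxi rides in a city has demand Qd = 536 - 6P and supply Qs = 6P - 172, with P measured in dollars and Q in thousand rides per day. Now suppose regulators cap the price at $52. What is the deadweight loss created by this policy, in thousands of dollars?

Equilibrium: 536 - 6P = 6P - 172, so 708 = 12P and P* = 59, Q* = 182.
Since 52 < 59, the ceiling is binding.
At P = 52: Qd = 536 - 6·52 = 224 and Qs = 6·52 - 172 = 140.
Quantity traded falls to 140. At Q = 140 the demand price is (536 - 140)/6 = 66 and the supply price is (172 + 140)/6 = 52.
Deadweight loss = ½ · (66 - 52) · (182 - 140) = ½ · 14 · 42 = 294.

294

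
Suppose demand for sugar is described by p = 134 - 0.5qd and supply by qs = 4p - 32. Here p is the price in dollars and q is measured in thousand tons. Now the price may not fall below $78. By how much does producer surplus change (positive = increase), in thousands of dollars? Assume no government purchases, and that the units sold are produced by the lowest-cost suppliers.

2744

Rearranging demand gives qd = 268 - 2p. Equilibrium: 268 - 2p = 4p - 32, so 300 = 6p and p* = 50, q* = 168.
Since 78 > 50, the floor is binding.
At p = 78: qd = 268 - 2·78 = 112 and qs = 4·78 - 32 = 280.
Producer surplus without the control is ½ · (50 - 8) · 168 = 3528.
With the floor, 112 units are sold at 78. The supply price at q = 112 is 36, so PS = ½ · [(78 - 8) + (78 - 36)] · 112 = 6272.
Change in producer surplus = 6272 - 3528 = 2744.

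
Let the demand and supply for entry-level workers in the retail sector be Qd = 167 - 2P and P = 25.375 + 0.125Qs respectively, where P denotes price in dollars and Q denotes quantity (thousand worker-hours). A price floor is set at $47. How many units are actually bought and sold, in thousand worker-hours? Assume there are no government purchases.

Rearranging supply gives Qs = 8P - 203. Setting quantity demanded equal to quantity supplied, 167 - 2P = 8P - 203, gives P* = 37 and Q* = 93.
Because the floor (47) lies above the market-clearing price, it is binding.
At P = 47: Qd = 167 - 2·47 = 73 and Qs = 8·47 - 203 = 173.
The quantity actually transacted is the short side, demand: 73.

73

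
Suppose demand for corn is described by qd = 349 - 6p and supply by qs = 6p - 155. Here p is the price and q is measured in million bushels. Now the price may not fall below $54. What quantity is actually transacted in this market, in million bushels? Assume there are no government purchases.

25

Equilibrium: 349 - 6p = 6p - 155, so 504 = 12p and p* = 42, q* = 97.
Because the floor (54) lies above the market-clearing price, it is binding.
At p = 54: qd = 349 - 6·54 = 25 and qs = 6·54 - 155 = 169.
The quantity actually transacted is the short side, demand: 25.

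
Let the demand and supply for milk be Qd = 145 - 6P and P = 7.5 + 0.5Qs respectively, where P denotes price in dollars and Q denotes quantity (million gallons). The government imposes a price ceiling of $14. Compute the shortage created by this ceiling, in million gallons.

Rearranging supply gives Qs = 2P - 15. Setting quantity demanded equal to quantity supplied, 145 - 6P = 2P - 15, gives P* = 20 and Q* = 25.
Since 14 < 20, the ceiling is binding.
At P = 14: Qd = 145 - 6·14 = 61 and Qs = 2·14 - 15 = 13.
Shortage = Qd - Qs = 61 - 13 = 48.

48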